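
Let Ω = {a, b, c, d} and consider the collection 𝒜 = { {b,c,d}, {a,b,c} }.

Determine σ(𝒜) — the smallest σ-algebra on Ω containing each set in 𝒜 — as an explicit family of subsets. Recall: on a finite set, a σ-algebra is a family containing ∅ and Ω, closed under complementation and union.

Start: 𝒜 ∪ {∅, Ω} = { {}, {a,b,c}, {b,c,d}, Ω }.
Step 1: +2 →
  {a}  = ᶜ of {b,c,d}
  {d}  = ᶜ of {a,b,c}
  [6 total]
Step 2 (1 new):
  {a,d}  = {d} ∪ {a}
  [7 total]
Step 3 (1 new):
  {b,c}  = ᶜ of {a,d}
  [8 total]
Step 4: closed — nothing new.

|σ(𝒜)| = 8.  σ(𝒜) = { {}, {a}, {d}, {a,d}, {b,c}, {a,b,c}, {b,c,d}, Ω }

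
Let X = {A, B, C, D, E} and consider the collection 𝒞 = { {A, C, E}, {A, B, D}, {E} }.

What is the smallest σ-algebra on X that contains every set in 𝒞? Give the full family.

σ(𝒞) (16 sets): { {}, {A}, {C}, {E}, {A, C}, {A, E}, {B, D}, {C, E}, {A, B, D}, {A, C, E}, {B, C, D}, {B, D, E}, {A, B, C, D}, {A, B, D, E}, {B, C, D, E}, X }

Working:
Initial family (5 sets): { {}, {E}, {A, B, D}, {A, C, E}, X }.
Iteration 1 adds 4:
  {B, D}  = X∖{A, C, E}
  {C, E}  = X∖{A, B, D}
  {A, B, C, D}  = X∖{E}
  {A, B, D, E}  = {A, B, D} ∪ {E}
  — 9 sets.
Iteration 2. New:
  {C}  = X∖{A, B, D, E}
  {B, D, E}  = {E} ∪ {B, D}
  {B, C, D, E}  = {C, E} ∪ {B, D}
  — 12 sets.
Iteration 3: 3 new —
  {A}  = X∖{B, C, D, E}
  {A, C}  = X∖{B, D, E}
  {B, C, D}  = {C} ∪ {B, D}
  — 15 sets.
Iteration 4 adds 1:
  {A, E}  = X∖{B, C, D}
  — 16 sets.
Iteration 5: closed — nothing new.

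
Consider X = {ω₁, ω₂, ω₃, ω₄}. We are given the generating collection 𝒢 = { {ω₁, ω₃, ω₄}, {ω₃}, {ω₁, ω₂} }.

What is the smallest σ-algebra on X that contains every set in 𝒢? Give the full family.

Initial family (5 sets): { ∅, {ω₃}, {ω₁, ω₂}, {ω₁, ω₃, ω₄}, X }.
Round 1 (4 new):
  {ω₂}  = complement {ω₁, ω₃, ω₄}
  {ω₃, ω₄}  = complement {ω₁, ω₂}
  {ω₁, ω₂, ω₃}  = {ω₃} ∪ {ω₁, ω₂}
  {ω₁, ω₂, ω₄}  = complement {ω₃}
  [9 total]
Round 2: +3 →
  {ω₄}  = complement {ω₁, ω₂, ω₃}
  {ω₂, ω₃}  = {ω₂} ∪ {ω₃}
  {ω₂, ω₃, ω₄}  = {ω₃, ω₄} ∪ {ω₂}
  [12 total]
Round 3: 3 new —
  {ω₁}  = complement {ω₂, ω₃, ω₄}
  {ω₁, ω₄}  = complement {ω₂, ω₃}
  {ω₂, ω₄}  = {ω₄} ∪ {ω₂}
  [15 total]
Round 4 (1 new):
  {ω₁, ω₃}  = complement {ω₂, ω₄}
  [16 total]
Round 5: closed — nothing new.

Hence σ(𝒢) has 16 members: { ∅, {ω₁}, {ω₂}, {ω₃}, {ω₄}, {ω₁, ω₂}, {ω₁, ω₃}, {ω₁, ω₄}, {ω₂, ω₃}, {ω₂, ω₄}, {ω₃, ω₄}, {ω₁, ω₂, ω₃}, {ω₁, ω₂, ω₄}, {ω₁, ω₃, ω₄}, {ω₂, ω₃, ω₄}, X }.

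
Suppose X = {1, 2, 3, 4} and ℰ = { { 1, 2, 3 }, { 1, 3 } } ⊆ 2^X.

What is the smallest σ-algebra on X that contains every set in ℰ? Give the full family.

Start: ℰ ∪ {∅, X} = { {}, { 1, 3 }, { 1, 2, 3 }, X }.
Step 1. New:
  { 4 }  = X∖{ 1, 2, 3 }
  { 2, 4 }  = X∖{ 1, 3 }
  [6 total]
Step 2 adds 1:
  { 1, 3, 4 }  = { 1, 3 } ∪ { 4 }
  [7 total]
Step 3: +1 →
  { 2 }  = X∖{ 1, 3, 4 }
  [8 total]
Step 4: stable.

|σ(ℰ)| = 8.  σ(ℰ) = { {}, { 2 }, { 4 }, { 1, 3 }, { 2, 4 }, { 1, 2, 3 }, { 1, 3, 4 }, X }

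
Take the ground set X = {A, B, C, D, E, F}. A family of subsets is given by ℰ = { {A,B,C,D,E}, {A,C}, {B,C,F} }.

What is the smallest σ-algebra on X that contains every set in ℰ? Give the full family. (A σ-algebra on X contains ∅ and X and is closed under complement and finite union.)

Seed the family with ℰ together with ∅ and X: { ∅, {A,C}, {B,C,F}, {A,B,C,D,E}, X }.
Iteration 1. New:
  {F}  = X∖{A,B,C,D,E}
  {A,D,E}  = X∖{B,C,F}
  {A,B,C,F}  = {A,C} ∪ {B,C,F}
  {B,D,E,F}  = X∖{A,C}
  — 9 sets.
Iteration 2: 6 new —
  {D,E}  = X∖{A,B,C,F}
  {A,C,F}  = {F} ∪ {A,C}
  {A,C,D,E}  = {A,D,E} ∪ {A,C}
  {A,D,E,F}  = {A,D,E} ∪ {F}
  {A,B,D,E,F}  = {A,D,E} ∪ {B,D,E,F}
  {B,C,D,E,F}  = {B,C,F} ∪ {B,D,E,F}
  — 15 sets.
Iteration 3: 7 new —
  {A}  = X∖{B,C,D,E,F}
  {C}  = X∖{A,B,D,E,F}
  {B,C}  = X∖{A,D,E,F}
  {B,F}  = X∖{A,C,D,E}
  {B,D,E}  = X∖{A,C,F}
  {D,E,F}  = {D,E} ∪ {F}
  {A,C,D,E,F}  = {A,D,E} ∪ {A,C,F}
  — 22 sets.
Iteration 4: +9 →
  {B}  = X∖{A,C,D,E,F}
  {A,F}  = {F} ∪ {A}
  {C,F}  = {F} ∪ {C}
  {A,B,C}  = X∖{D,E,F}
  {A,B,F}  = {B,F} ∪ {A}
  {C,D,E}  = {D,E} ∪ {C}
  {A,B,D,E}  = {B,D,E} ∪ {A,D,E}
  {B,C,D,E}  = {D,E} ∪ {B,C}
  {C,D,E,F}  = {D,E,F} ∪ {C}
  — 31 sets.
Iteration 5 adds 1:
  {A,B}  = X∖{C,D,E,F}
  — 32 sets.
Iteration 6: closed — nothing new.

Therefore σ(ℰ) = { ∅, {A}, {B}, {C}, {F}, {A,B}, {A,C}, {A,F}, {B,C}, {B,F}, {C,F}, {D,E}, {A,B,C}, {A,B,F}, {A,C,F}, {A,D,E}, {B,C,F}, {B,D,E}, {C,D,E}, {D,E,F}, {A,B,C,F}, {A,B,D,E}, {A,C,D,E}, {A,D,E,F}, {B,C,D,E}, {B,D,E,F}, {C,D,E,F}, {A,B,C,D,E}, {A,B,D,E,F}, {A,C,D,E,F}, {B,C,D,E,F}, X } (|σ(ℰ)| = 32).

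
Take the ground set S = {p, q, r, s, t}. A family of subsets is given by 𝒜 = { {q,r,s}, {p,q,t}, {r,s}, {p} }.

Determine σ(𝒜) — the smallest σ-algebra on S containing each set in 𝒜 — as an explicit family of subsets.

Start: 𝒜 ∪ {∅, S} = { ∅, {p}, {r,s}, {p,q,t}, {q,r,s}, S }.
Round 1: 4 new —
  {p,t}  = complement {q,r,s}
  {p,r,s}  = {r,s} ∪ {p}
  {p,q,r,s}  = {q,r,s} ∪ {p}
  {q,r,s,t}  = complement {p}
Round 2. New:
  {t}  = complement {p,q,r,s}
  {q,t}  = complement {p,r,s}
  {p,r,s,t}  = {r,s} ∪ {p,t}
Round 3: +2 →
  {q}  = complement {p,r,s,t}
  {r,s,t}  = {r,s} ∪ {t}
Round 4 (1 new):
  {p,q}  = complement {r,s,t}
Round 5: stable.

σ(𝒜) = { ∅, {p}, {q}, {t}, {p,q}, {p,t}, {q,t}, {r,s}, {p,q,t}, {p,r,s}, {q,r,s}, {r,s,t}, {p,q,r,s}, {p,r,s,t}, {q,r,s,t}, S }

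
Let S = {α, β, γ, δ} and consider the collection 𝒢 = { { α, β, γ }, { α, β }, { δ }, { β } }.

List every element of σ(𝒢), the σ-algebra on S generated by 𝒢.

Start: 𝒢 ∪ {∅, S} = { ∅, { β }, { δ }, { α, β }, { α, β, γ }, S }.
Iteration 1 adds 4:
  { β, δ }  = { δ } ∪ { β }
  { γ, δ }  = ᶜ of { α, β }
  { α, β, δ }  = { α, β } ∪ { δ }
  { α, γ, δ }  = ᶜ of { β }
  (now 10)
Iteration 2 (3 new):
  { γ }  = ᶜ of { α, β, δ }
  { α, γ }  = ᶜ of { β, δ }
  { β, γ, δ }  = { γ, δ } ∪ { β }
  (now 13)
Iteration 3: +2 →
  { α }  = ᶜ of { β, γ, δ }
  { β, γ }  = { γ } ∪ { β }
  (now 15)
Iteration 4 adds 1:
  { α, δ }  = ᶜ of { β, γ }
  (now 16)
Iteration 5: stable.

Hence σ(𝒢) has 16 members: { ∅, { α }, { β }, { γ }, { δ }, { α, β }, { α, γ }, { α, δ }, { β, γ }, { β, δ }, { γ, δ }, { α, β, γ }, { α, β, δ }, { α, γ, δ }, { β, γ, δ }, S }.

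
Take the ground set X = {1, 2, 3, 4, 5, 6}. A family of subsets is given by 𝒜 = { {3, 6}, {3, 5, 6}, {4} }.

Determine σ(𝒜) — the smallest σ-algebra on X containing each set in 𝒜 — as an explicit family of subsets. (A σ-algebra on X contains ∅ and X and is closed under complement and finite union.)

Begin from { {}, {4}, {3, 6}, {3, 5, 6}, X } (that is, 𝒜 plus ∅ and X).
Pass 1: +5 →
  {1, 2, 4}  = X∖{3, 5, 6}
  {3, 4, 6}  = {3, 6} ∪ {4}
  {1, 2, 4, 5}  = X∖{3, 6}
  {3, 4, 5, 6}  = {3, 5, 6} ∪ {4}
  {1, 2, 3, 5, 6}  = X∖{4}
  (now 10)
Pass 2 adds 3:
  {1, 2}  = X∖{3, 4, 5, 6}
  {1, 2, 5}  = X∖{3, 4, 6}
  {1, 2, 3, 4, 6}  = {1, 2, 4} ∪ {3, 6}
  (now 13)
Pass 3. New:
  {5}  = X∖{1, 2, 3, 4, 6}
  {1, 2, 3, 6}  = {1, 2} ∪ {3, 6}
  (now 15)
Pass 4 adds 1:
  {4, 5}  = X∖{1, 2, 3, 6}
  (now 16)
Pass 5 adds nothing — fixpoint reached.

Hence σ(𝒜) has 16 members: { {}, {4}, {5}, {1, 2}, {3, 6}, {4, 5}, {1, 2, 4}, {1, 2, 5}, {3, 4, 6}, {3, 5, 6}, {1, 2, 3, 6}, {1, 2, 4, 5}, {3, 4, 5, 6}, {1, 2, 3, 4, 6}, {1, 2, 3, 5, 6}, X }.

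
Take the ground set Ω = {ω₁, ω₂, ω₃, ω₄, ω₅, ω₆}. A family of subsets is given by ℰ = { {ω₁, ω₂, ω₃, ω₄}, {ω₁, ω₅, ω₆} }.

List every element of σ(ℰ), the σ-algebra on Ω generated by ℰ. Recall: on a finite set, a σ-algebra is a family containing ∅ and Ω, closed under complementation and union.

Answer: σ(ℰ) = { {}, {ω₁}, {ω₅, ω₆}, {ω₁, ω₅, ω₆}, {ω₂, ω₃, ω₄}, {ω₁, ω₂, ω₃, ω₄}, {ω₂, ω₃, ω₄, ω₅, ω₆}, Ω }

Trace:
Seed the family with ℰ together with ∅ and Ω: { {}, {ω₁, ω₅, ω₆}, {ω₁, ω₂, ω₃, ω₄}, Ω }.
Round 1: +2 →
  {ω₅, ω₆}  = complement {ω₁, ω₂, ω₃, ω₄}
  {ω₂, ω₃, ω₄}  = complement {ω₁, ω₅, ω₆}
  [6 total]
Round 2: +1 →
  {ω₂, ω₃, ω₄, ω₅, ω₆}  = {ω₂, ω₃, ω₄} ∪ {ω₅, ω₆}
  [7 total]
Round 3: 1 new —
  {ω₁}  = complement {ω₂, ω₃, ω₄, ω₅, ω₆}
  [8 total]
Round 4: stable.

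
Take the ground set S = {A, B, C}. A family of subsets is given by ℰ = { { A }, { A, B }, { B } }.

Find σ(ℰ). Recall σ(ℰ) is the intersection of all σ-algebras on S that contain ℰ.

σ(ℰ) = { ∅, { A }, { B }, { C }, { A, B }, { A, C }, { B, C }, S }

Derivation:
Begin from { ∅, { A }, { B }, { A, B }, S } (that is, ℰ plus ∅ and S).
Iteration 1 adds 3:
  { C }  = ᶜ of { A, B }
  { A, C }  = ᶜ of { B }
  { B, C }  = ᶜ of { A }
Iteration 2: no new sets; the family is a σ-algebra.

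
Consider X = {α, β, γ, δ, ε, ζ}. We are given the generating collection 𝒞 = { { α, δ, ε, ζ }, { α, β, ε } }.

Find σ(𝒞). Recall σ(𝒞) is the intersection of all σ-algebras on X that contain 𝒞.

Start: 𝒞 ∪ {∅, X} = { {}, { α, β, ε }, { α, δ, ε, ζ }, X }.
Round 1: +3 →
  { β, γ }  = ᶜ of { α, δ, ε, ζ }
  { γ, δ, ζ }  = ᶜ of { α, β, ε }
  { α, β, δ, ε, ζ }  = { α, δ, ε, ζ } ∪ { α, β, ε }
  [7 total]
Round 2. New:
  { γ }  = ᶜ of { α, β, δ, ε, ζ }
  { α, β, γ, ε }  = { α, β, ε } ∪ { β, γ }
  { β, γ, δ, ζ }  = { β, γ } ∪ { γ, δ, ζ }
  { α, γ, δ, ε, ζ }  = { α, δ, ε, ζ } ∪ { γ, δ, ζ }
  [11 total]
Round 3 adds 3:
  { β }  = ᶜ of { α, γ, δ, ε, ζ }
  { α, ε }  = ᶜ of { β, γ, δ, ζ }
  { δ, ζ }  = ᶜ of { α, β, γ, ε }
  [14 total]
Round 4 adds 2:
  { α, γ, ε }  = { γ } ∪ { α, ε }
  { β, δ, ζ }  = { β } ∪ { δ, ζ }
  [16 total]
Round 5: stable.

Therefore σ(𝒞) = { {}, { β }, { γ }, { α, ε }, { β, γ }, { δ, ζ }, { α, β, ε }, { α, γ, ε }, { β, δ, ζ }, { γ, δ, ζ }, { α, β, γ, ε }, { α, δ, ε, ζ }, { β, γ, δ, ζ }, { α, β, δ, ε, ζ }, { α, γ, δ, ε, ζ }, X } (|σ(𝒞)| = 16).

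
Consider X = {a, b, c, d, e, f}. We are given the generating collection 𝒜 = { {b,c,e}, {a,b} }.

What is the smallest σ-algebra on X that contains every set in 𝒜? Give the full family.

Initial family (4 sets): { ∅, {a,b}, {b,c,e}, X }.
Iteration 1. New:
  {a,d,f}  = ᶜ of {b,c,e}
  {a,b,c,e}  = {a,b} ∪ {b,c,e}
  {c,d,e,f}  = ᶜ of {a,b}
  (now 7)
Iteration 2 adds 4:
  {d,f}  = ᶜ of {a,b,c,e}
  {a,b,d,f}  = {a,b} ∪ {a,d,f}
  {a,c,d,e,f}  = {c,d,e,f} ∪ {a,d,f}
  {b,c,d,e,f}  = {b,c,e} ∪ {c,d,e,f}
  (now 11)
Iteration 3: 3 new —
  {a}  = ᶜ of {b,c,d,e,f}
  {b}  = ᶜ of {a,c,d,e,f}
  {c,e}  = ᶜ of {a,b,d,f}
  (now 14)
Iteration 4: +2 →
  {a,c,e}  = {c,e} ∪ {a}
  {b,d,f}  = {b} ∪ {d,f}
  (now 16)
Iteration 5: already closed under ᶜ and ∪.

σ(𝒜) = { ∅, {a}, {b}, {a,b}, {c,e}, {d,f}, {a,c,e}, {a,d,f}, {b,c,e}, {b,d,f}, {a,b,c,e}, {a,b,d,f}, {c,d,e,f}, {a,c,d,e,f}, {b,c,d,e,f}, X }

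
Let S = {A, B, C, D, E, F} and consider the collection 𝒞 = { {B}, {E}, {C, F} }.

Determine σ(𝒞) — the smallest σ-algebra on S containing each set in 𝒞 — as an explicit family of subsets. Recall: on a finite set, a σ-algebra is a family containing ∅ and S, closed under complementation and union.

|σ(𝒞)| = 16.  σ(𝒞) = { {}, {B}, {E}, {A, D}, {B, E}, {C, F}, {A, B, D}, {A, D, E}, {B, C, F}, {C, E, F}, {A, B, D, E}, {A, C, D, F}, {B, C, E, F}, {A, B, C, D, F}, {A, C, D, E, F}, S }

Working:
Take S₀ = 𝒞 ∪ {∅, S} = { {}, {B}, {E}, {C, F}, S }.
Round 1 (6 new):
  {B, E}  = {B} ∪ {E}
  {B, C, F}  = {C, F} ∪ {B}
  {C, E, F}  = {C, F} ∪ {E}
  {A, B, D, E}  = ᶜ of {C, F}
  {A, B, C, D, F}  = ᶜ of {E}
  {A, C, D, E, F}  = ᶜ of {B}
  [11 total]
Round 2: 4 new —
  {A, B, D}  = ᶜ of {C, E, F}
  {A, D, E}  = ᶜ of {B, C, F}
  {A, C, D, F}  = ᶜ of {B, E}
  {B, C, E, F}  = {B, E} ∪ {B, C, F}
  [15 total]
Round 3: +1 →
  {A, D}  = ᶜ of {B, C, E, F}
  [16 total]
Round 4 adds nothing — fixpoint reached.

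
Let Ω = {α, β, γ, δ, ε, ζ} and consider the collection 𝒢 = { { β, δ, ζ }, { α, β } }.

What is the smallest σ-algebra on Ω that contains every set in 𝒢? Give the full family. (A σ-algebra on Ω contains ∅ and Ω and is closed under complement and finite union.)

Begin from { {  }, { α, β }, { β, δ, ζ }, Ω } (that is, 𝒢 plus ∅ and Ω).
Pass 1 (3 new):
  { α, γ, ε }  = complement { β, δ, ζ }
  { α, β, δ, ζ }  = { β, δ, ζ } ∪ { α, β }
  { γ, δ, ε, ζ }  = complement { α, β }
  (now 7)
Pass 2 (4 new):
  { γ, ε }  = complement { α, β, δ, ζ }
  { α, β, γ, ε }  = { α, β } ∪ { α, γ, ε }
  { α, γ, δ, ε, ζ }  = { γ, δ, ε, ζ } ∪ { α, γ, ε }
  { β, γ, δ, ε, ζ }  = { β, δ, ζ } ∪ { γ, δ, ε, ζ }
  (now 11)
Pass 3 adds 3:
  { α }  = complement { β, γ, δ, ε, ζ }
  { β }  = complement { α, γ, δ, ε, ζ }
  { δ, ζ }  = complement { α, β, γ, ε }
  (now 14)
Pass 4. New:
  { α, δ, ζ }  = { δ, ζ } ∪ { α }
  { β, γ, ε }  = { γ, ε } ∪ { β }
  (now 16)
Pass 5: closed — nothing new.

Therefore σ(𝒢) = { {  }, { α }, { β }, { α, β }, { γ, ε }, { δ, ζ }, { α, γ, ε }, { α, δ, ζ }, { β, γ, ε }, { β, δ, ζ }, { α, β, γ, ε }, { α, β, δ, ζ }, { γ, δ, ε, ζ }, { α, γ, δ, ε, ζ }, { β, γ, δ, ε, ζ }, Ω } (|σ(𝒢)| = 16).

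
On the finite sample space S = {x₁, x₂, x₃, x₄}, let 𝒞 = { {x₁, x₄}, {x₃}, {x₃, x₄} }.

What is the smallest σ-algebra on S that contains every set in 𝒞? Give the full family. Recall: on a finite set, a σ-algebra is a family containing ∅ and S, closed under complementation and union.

Start: 𝒞 ∪ {∅, S} = { {}, {x₃}, {x₁, x₄}, {x₃, x₄}, S }.
Pass 1 adds 4:
  {x₁, x₂}  = {x₃, x₄}ᶜ
  {x₂, x₃}  = {x₁, x₄}ᶜ
  {x₁, x₂, x₄}  = {x₃}ᶜ
  {x₁, x₃, x₄}  = {x₃} ∪ {x₁, x₄}
  (now 9)
Pass 2: 3 new —
  {x₂}  = {x₁, x₃, x₄}ᶜ
  {x₁, x₂, x₃}  = {x₁, x₂} ∪ {x₃}
  {x₂, x₃, x₄}  = {x₃, x₄} ∪ {x₂, x₃}
  (now 12)
Pass 3. New:
  {x₁}  = {x₂, x₃, x₄}ᶜ
  {x₄}  = {x₁, x₂, x₃}ᶜ
  (now 14)
Pass 4: 2 new —
  {x₁, x₃}  = {x₃} ∪ {x₁}
  {x₂, x₄}  = {x₄} ∪ {x₂}
  (now 16)
Pass 5: closed — nothing new.

σ(𝒞) = { {}, {x₁}, {x₂}, {x₃}, {x₄}, {x₁, x₂}, {x₁, x₃}, {x₁, x₄}, {x₂, x₃}, {x₂, x₄}, {x₃, x₄}, {x₁, x₂, x₃}, {x₁, x₂, x₄}, {x₁, x₃, x₄}, {x₂, x₃, x₄}, S }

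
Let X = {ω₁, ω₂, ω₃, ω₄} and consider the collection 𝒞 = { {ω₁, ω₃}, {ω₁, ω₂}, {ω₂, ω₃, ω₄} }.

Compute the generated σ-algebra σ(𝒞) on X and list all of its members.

Answer: σ(𝒞) = { {}, {ω₁}, {ω₂}, {ω₃}, {ω₄}, {ω₁, ω₂}, {ω₁, ω₃}, {ω₁, ω₄}, {ω₂, ω₃}, {ω₂, ω₄}, {ω₃, ω₄}, {ω₁, ω₂, ω₃}, {ω₁, ω₂, ω₄}, {ω₁, ω₃, ω₄}, {ω₂, ω₃, ω₄}, X }

Derivation:
Seed the family with 𝒞 together with ∅ and X: { {}, {ω₁, ω₂}, {ω₁, ω₃}, {ω₂, ω₃, ω₄}, X }.
Iteration 1: +4 →
  {ω₁}  = {ω₂, ω₃, ω₄}ᶜ
  {ω₂, ω₄}  = {ω₁, ω₃}ᶜ
  {ω₃, ω₄}  = {ω₁, ω₂}ᶜ
  {ω₁, ω₂, ω₃}  = {ω₁, ω₂} ∪ {ω₁, ω₃}
  (now 9)
Iteration 2: +3 →
  {ω₄}  = {ω₁, ω₂, ω₃}ᶜ
  {ω₁, ω₂, ω₄}  = {ω₁, ω₂} ∪ {ω₂, ω₄}
  {ω₁, ω₃, ω₄}  = {ω₃, ω₄} ∪ {ω₁, ω₃}
  (now 12)
Iteration 3: 3 new —
  {ω₂}  = {ω₁, ω₃, ω₄}ᶜ
  {ω₃}  = {ω₁, ω₂, ω₄}ᶜ
  {ω₁, ω₄}  = {ω₄} ∪ {ω₁}
  (now 15)
Iteration 4 (1 new):
  {ω₂, ω₃}  = {ω₁, ω₄}ᶜ
  (now 16)
Iteration 5: no new sets; the family is a σ-algebra.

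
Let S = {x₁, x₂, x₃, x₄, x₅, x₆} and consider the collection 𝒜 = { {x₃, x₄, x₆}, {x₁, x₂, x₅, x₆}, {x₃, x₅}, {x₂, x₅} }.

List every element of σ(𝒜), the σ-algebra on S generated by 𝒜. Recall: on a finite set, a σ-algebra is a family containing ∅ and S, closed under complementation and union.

Answer: σ(𝒜) = { {}, {x₁}, {x₂}, {x₃}, {x₄}, {x₅}, {x₆}, {x₁, x₂}, {x₁, x₃}, {x₁, x₄}, {x₁, x₅}, {x₁, x₆}, {x₂, x₃}, {x₂, x₄}, {x₂, x₅}, {x₂, x₆}, {x₃, x₄}, {x₃, x₅}, {x₃, x₆}, {x₄, x₅}, {x₄, x₆}, {x₅, x₆}, {x₁, x₂, x₃}, {x₁, x₂, x₄}, {x₁, x₂, x₅}, {x₁, x₂, x₆}, {x₁, x₃, x₄}, {x₁, x₃, x₅}, {x₁, x₃, x₆}, {x₁, x₄, x₅}, {x₁, x₄, x₆}, {x₁, x₅, x₆}, {x₂, x₃, x₄}, {x₂, x₃, x₅}, {x₂, x₃, x₆}, {x₂, x₄, x₅}, {x₂, x₄, x₆}, {x₂, x₅, x₆}, {x₃, x₄, x₅}, {x₃, x₄, x₆}, {x₃, x₅, x₆}, {x₄, x₅, x₆}, {x₁, x₂, x₃, x₄}, {x₁, x₂, x₃, x₅}, {x₁, x₂, x₃, x₆}, {x₁, x₂, x₄, x₅}, {x₁, x₂, x₄, x₆}, {x₁, x₂, x₅, x₆}, {x₁, x₃, x₄, x₅}, {x₁, x₃, x₄, x₆}, {x₁, x₃, x₅, x₆}, {x₁, x₄, x₅, x₆}, {x₂, x₃, x₄, x₅}, {x₂, x₃, x₄, x₆}, {x₂, x₃, x₅, x₆}, {x₂, x₄, x₅, x₆}, {x₃, x₄, x₅, x₆}, {x₁, x₂, x₃, x₄, x₅}, {x₁, x₂, x₃, x₄, x₆}, {x₁, x₂, x₃, x₅, x₆}, {x₁, x₂, x₄, x₅, x₆}, {x₁, x₃, x₄, x₅, x₆}, {x₂, x₃, x₄, x₅, x₆}, S }

Working:
Take S₀ = 𝒜 ∪ {∅, S} = { {}, {x₂, x₅}, {x₃, x₅}, {x₃, x₄, x₆}, {x₁, x₂, x₅, x₆}, S }.
Pass 1. New:
  {x₃, x₄}  = complement {x₁, x₂, x₅, x₆}
  {x₁, x₂, x₅}  = complement {x₃, x₄, x₆}
  {x₂, x₃, x₅}  = {x₂, x₅} ∪ {x₃, x₅}
  {x₁, x₂, x₄, x₆}  = complement {x₃, x₅}
  {x₁, x₃, x₄, x₆}  = complement {x₂, x₅}
  {x₃, x₄, x₅, x₆}  = {x₃, x₅} ∪ {x₃, x₄, x₆}
  {x₁, x₂, x₃, x₅, x₆}  = {x₃, x₅} ∪ {x₁, x₂, x₅, x₆}
  {x₂, x₃, x₄, x₅, x₆}  = {x₂, x₅} ∪ {x₃, x₄, x₆}
  |family| = 14
Pass 2: 11 new —
  {x₁}  = complement {x₂, x₃, x₄, x₅, x₆}
  {x₄}  = complement {x₁, x₂, x₃, x₅, x₆}
  {x₁, x₂}  = complement {x₃, x₄, x₅, x₆}
  {x₁, x₄, x₆}  = complement {x₂, x₃, x₅}
  {x₃, x₄, x₅}  = {x₃, x₄} ∪ {x₃, x₅}
  {x₁, x₂, x₃, x₅}  = {x₁, x₂, x₅} ∪ {x₂, x₃, x₅}
  {x₂, x₃, x₄, x₅}  = {x₂, x₅} ∪ {x₃, x₄}
  {x₁, x₂, x₃, x₄, x₅}  = {x₃, x₄} ∪ {x₁, x₂, x₅}
  {x₁, x₂, x₃, x₄, x₆}  = {x₃, x₄} ∪ {x₁, x₂, x₄, x₆}
  {x₁, x₂, x₄, x₅, x₆}  = {x₂, x₅} ∪ {x₁, x₂, x₄, x₆}
  {x₁, x₃, x₄, x₅, x₆}  = {x₃, x₄, x₅, x₆} ∪ {x₁, x₃, x₄, x₆}
  |family| = 25
Pass 3: 15 new —
  {x₂}  = complement {x₁, x₃, x₄, x₅, x₆}
  {x₃}  = complement {x₁, x₂, x₄, x₅, x₆}
  {x₅}  = complement {x₁, x₂, x₃, x₄, x₆}
  {x₆}  = complement {x₁, x₂, x₃, x₄, x₅}
  {x₁, x₄}  = {x₄} ∪ {x₁}
  {x₁, x₆}  = complement {x₂, x₃, x₄, x₅}
  {x₄, x₆}  = complement {x₁, x₂, x₃, x₅}
  {x₁, x₂, x₄}  = {x₁, x₂} ∪ {x₄}
  {x₁, x₂, x₆}  = complement {x₃, x₄, x₅}
  {x₁, x₃, x₄}  = {x₃, x₄} ∪ {x₁}
  {x₁, x₃, x₅}  = {x₃, x₅} ∪ {x₁}
  {x₂, x₄, x₅}  = {x₂, x₅} ∪ {x₄}
  {x₁, x₂, x₃, x₄}  = {x₃, x₄} ∪ {x₁, x₂}
  {x₁, x₂, x₄, x₅}  = {x₁, x₂, x₅} ∪ {x₄}
  {x₁, x₃, x₄, x₅}  = {x₃, x₄, x₅} ∪ {x₁}
  |family| = 40
Pass 4 (23 new):
  {x₁, x₃}  = {x₃} ∪ {x₁}
  {x₁, x₅}  = {x₁} ∪ {x₅}
  {x₂, x₃}  = {x₂} ∪ {x₃}
  {x₂, x₄}  = {x₂} ∪ {x₄}
  {x₂, x₆}  = complement {x₁, x₃, x₄, x₅}
  {x₃, x₆}  = complement {x₁, x₂, x₄, x₅}
  {x₄, x₅}  = {x₄} ∪ {x₅}
  {x₅, x₆}  = complement {x₁, x₂, x₃, x₄}
  {x₁, x₂, x₃}  = {x₁, x₂} ∪ {x₃}
  {x₁, x₃, x₆}  = complement {x₂, x₄, x₅}
  {x₁, x₄, x₅}  = {x₁, x₄} ∪ {x₅}
  {x₁, x₅, x₆}  = {x₁, x₆} ∪ {x₅}
  {x₂, x₃, x₄}  = {x₃, x₄} ∪ {x₂}
  {x₂, x₄, x₆}  = complement {x₁, x₃, x₅}
  {x₂, x₅, x₆}  = complement {x₁, x₃, x₄}
  {x₃, x₅, x₆}  = complement {x₁, x₂, x₄}
  {x₄, x₅, x₆}  = {x₄, x₆} ∪ {x₅}
  {x₁, x₂, x₃, x₆}  = {x₃} ∪ {x₁, x₂, x₆}
  {x₁, x₃, x₅, x₆}  = {x₁, x₆} ∪ {x₁, x₃, x₅}
  {x₁, x₄, x₅, x₆}  = {x₁, x₄, x₆} ∪ {x₅}
  {x₂, x₃, x₄, x₆}  = {x₂} ∪ {x₃, x₄, x₆}
  {x₂, x₃, x₅, x₆}  = complement {x₁, x₄}
  {x₂, x₄, x₅, x₆}  = {x₂, x₄, x₅} ∪ {x₄, x₆}
  |family| = 63
Pass 5 adds 1:
  {x₂, x₃, x₆}  = complement {x₁, x₄, x₅}
  |family| = 64
After Pass 6 the family is unchanged; done.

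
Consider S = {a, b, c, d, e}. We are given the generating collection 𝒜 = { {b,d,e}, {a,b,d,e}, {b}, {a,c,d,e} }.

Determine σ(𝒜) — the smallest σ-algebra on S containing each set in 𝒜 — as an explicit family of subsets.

Take S₀ = 𝒜 ∪ {∅, S} = { {}, {b}, {b,d,e}, {a,b,d,e}, {a,c,d,e}, S }.
Pass 1: +2 →
  {c}  = S∖{a,b,d,e}
  {a,c}  = S∖{b,d,e}
  — 8 sets.
Pass 2 adds 3:
  {b,c}  = {c} ∪ {b}
  {a,b,c}  = {b} ∪ {a,c}
  {b,c,d,e}  = {c} ∪ {b,d,e}
  — 11 sets.
Pass 3 adds 3:
  {a}  = S∖{b,c,d,e}
  {d,e}  = S∖{a,b,c}
  {a,d,e}  = S∖{b,c}
  — 14 sets.
Pass 4: 2 new —
  {a,b}  = {b} ∪ {a}
  {c,d,e}  = {c} ∪ {d,e}
  — 16 sets.
After Pass 5 the family is unchanged; done.

Hence σ(𝒜) has 16 members: { {}, {a}, {b}, {c}, {a,b}, {a,c}, {b,c}, {d,e}, {a,b,c}, {a,d,e}, {b,d,e}, {c,d,e}, {a,b,d,e}, {a,c,d,e}, {b,c,d,e}, S }.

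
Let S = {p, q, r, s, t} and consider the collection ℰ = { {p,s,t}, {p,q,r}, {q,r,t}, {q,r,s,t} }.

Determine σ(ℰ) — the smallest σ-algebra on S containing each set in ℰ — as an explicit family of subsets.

Answer: σ(ℰ) = { {}, {p}, {s}, {t}, {p,s}, {p,t}, {q,r}, {s,t}, {p,q,r}, {p,s,t}, {q,r,s}, {q,r,t}, {p,q,r,s}, {p,q,r,t}, {q,r,s,t}, S }

Derivation:
Start: ℰ ∪ {∅, S} = { {}, {p,q,r}, {p,s,t}, {q,r,t}, {q,r,s,t}, S }.
Iteration 1 (5 new):
  {p}  = {q,r,s,t}ᶜ
  {p,s}  = {q,r,t}ᶜ
  {q,r}  = {p,s,t}ᶜ
  {s,t}  = {p,q,r}ᶜ
  {p,q,r,t}  = {q,r,t} ∪ {p,q,r}
  — 11 sets.
Iteration 2 adds 2:
  {s}  = {p,q,r,t}ᶜ
  {p,q,r,s}  = {p,q,r} ∪ {p,s}
  — 13 sets.
Iteration 3. New:
  {t}  = {p,q,r,s}ᶜ
  {q,r,s}  = {q,r} ∪ {s}
  — 15 sets.
Iteration 4 (1 new):
  {p,t}  = {q,r,s}ᶜ
  — 16 sets.
Iteration 5: closed — nothing new.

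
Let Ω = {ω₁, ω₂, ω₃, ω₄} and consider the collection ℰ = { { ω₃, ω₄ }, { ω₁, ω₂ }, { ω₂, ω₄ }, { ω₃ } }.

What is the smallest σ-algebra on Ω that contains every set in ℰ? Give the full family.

Answer: σ(ℰ) = { ∅, { ω₁ }, { ω₂ }, { ω₃ }, { ω₄ }, { ω₁, ω₂ }, { ω₁, ω₃ }, { ω₁, ω₄ }, { ω₂, ω₃ }, { ω₂, ω₄ }, { ω₃, ω₄ }, { ω₁, ω₂, ω₃ }, { ω₁, ω₂, ω₄ }, { ω₁, ω₃, ω₄ }, { ω₂, ω₃, ω₄ }, Ω }

Check:
Start: ℰ ∪ {∅, Ω} = { ∅, { ω₃ }, { ω₁, ω₂ }, { ω₂, ω₄ }, { ω₃, ω₄ }, Ω }.
Round 1 (4 new):
  { ω₁, ω₃ }  = Ω∖{ ω₂, ω₄ }
  { ω₁, ω₂, ω₃ }  = { ω₃ } ∪ { ω₁, ω₂ }
  { ω₁, ω₂, ω₄ }  = Ω∖{ ω₃ }
  { ω₂, ω₃, ω₄ }  = { ω₃ } ∪ { ω₂, ω₄ }
Round 2 (3 new):
  { ω₁ }  = Ω∖{ ω₂, ω₃, ω₄ }
  { ω₄ }  = Ω∖{ ω₁, ω₂, ω₃ }
  { ω₁, ω₃, ω₄ }  = { ω₃, ω₄ } ∪ { ω₁, ω₃ }
Round 3: 2 new —
  { ω₂ }  = Ω∖{ ω₁, ω₃, ω₄ }
  { ω₁, ω₄ }  = { ω₄ } ∪ { ω₁ }
Round 4 (1 new):
  { ω₂, ω₃ }  = Ω∖{ ω₁, ω₄ }
Round 5: stable.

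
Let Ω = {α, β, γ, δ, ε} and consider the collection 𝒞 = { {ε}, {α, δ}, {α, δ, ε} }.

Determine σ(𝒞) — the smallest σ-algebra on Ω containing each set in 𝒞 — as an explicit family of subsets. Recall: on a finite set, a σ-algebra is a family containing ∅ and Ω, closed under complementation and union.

Begin from { {}, {ε}, {α, δ}, {α, δ, ε}, Ω } (that is, 𝒞 plus ∅ and Ω).
Round 1. New:
  {β, γ}  = ᶜ of {α, δ, ε}
  {β, γ, ε}  = ᶜ of {α, δ}
  {α, β, γ, δ}  = ᶜ of {ε}
  — 8 sets.
Round 2 adds nothing — fixpoint reached.

|σ(𝒞)| = 8.  σ(𝒞) = { {}, {ε}, {α, δ}, {β, γ}, {α, δ, ε}, {β, γ, ε}, {α, β, γ, δ}, Ω }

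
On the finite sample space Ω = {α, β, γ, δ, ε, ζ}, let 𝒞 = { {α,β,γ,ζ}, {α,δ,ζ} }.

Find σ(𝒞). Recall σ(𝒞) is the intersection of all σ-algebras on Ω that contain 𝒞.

Start: 𝒞 ∪ {∅, Ω} = { {}, {α,δ,ζ}, {α,β,γ,ζ}, Ω }.
Pass 1: 3 new —
  {δ,ε}  = ᶜ of {α,β,γ,ζ}
  {β,γ,ε}  = ᶜ of {α,δ,ζ}
  {α,β,γ,δ,ζ}  = {α,β,γ,ζ} ∪ {α,δ,ζ}
  (now 7)
Pass 2 (4 new):
  {ε}  = ᶜ of {α,β,γ,δ,ζ}
  {α,δ,ε,ζ}  = {δ,ε} ∪ {α,δ,ζ}
  {β,γ,δ,ε}  = {δ,ε} ∪ {β,γ,ε}
  {α,β,γ,ε,ζ}  = {β,γ,ε} ∪ {α,β,γ,ζ}
  (now 11)
Pass 3 (3 new):
  {δ}  = ᶜ of {α,β,γ,ε,ζ}
  {α,ζ}  = ᶜ of {β,γ,δ,ε}
  {β,γ}  = ᶜ of {α,δ,ε,ζ}
  (now 14)
Pass 4 adds 2:
  {α,ε,ζ}  = {α,ζ} ∪ {ε}
  {β,γ,δ}  = {β,γ} ∪ {δ}
  (now 16)
Pass 5: already closed under ᶜ and ∪.

Therefore σ(𝒞) = { {}, {δ}, {ε}, {α,ζ}, {β,γ}, {δ,ε}, {α,δ,ζ}, {α,ε,ζ}, {β,γ,δ}, {β,γ,ε}, {α,β,γ,ζ}, {α,δ,ε,ζ}, {β,γ,δ,ε}, {α,β,γ,δ,ζ}, {α,β,γ,ε,ζ}, Ω } (|σ(𝒞)| = 16).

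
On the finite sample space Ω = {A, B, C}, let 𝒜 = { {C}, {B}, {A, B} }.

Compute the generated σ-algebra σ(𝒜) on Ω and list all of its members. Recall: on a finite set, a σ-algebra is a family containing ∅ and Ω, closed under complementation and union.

σ(𝒜) (8 sets): { {}, {A}, {B}, {C}, {A, B}, {A, C}, {B, C}, Ω }

Derivation:
Take S₀ = 𝒜 ∪ {∅, Ω} = { {}, {B}, {C}, {A, B}, Ω }.
Iteration 1: +2 →
  {A, C}  = Ω∖{B}
  {B, C}  = {C} ∪ {B}
  (now 7)
Iteration 2 (1 new):
  {A}  = Ω∖{B, C}
  (now 8)
Iteration 3: already closed under ᶜ and ∪.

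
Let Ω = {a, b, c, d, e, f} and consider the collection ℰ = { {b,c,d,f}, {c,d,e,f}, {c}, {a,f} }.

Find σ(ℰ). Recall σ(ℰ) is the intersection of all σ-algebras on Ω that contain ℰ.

Seed the family with ℰ together with ∅ and Ω: { ∅, {c}, {a,f}, {b,c,d,f}, {c,d,e,f}, Ω }.
Pass 1: 8 new —
  {a,b}  = Ω∖{c,d,e,f}
  {a,e}  = Ω∖{b,c,d,f}
  {a,c,f}  = {c} ∪ {a,f}
  {b,c,d,e}  = Ω∖{a,f}
  {a,b,c,d,f}  = {b,c,d,f} ∪ {a,f}
  {a,b,d,e,f}  = Ω∖{c}
  {a,c,d,e,f}  = {c,d,e,f} ∪ {a,f}
  {b,c,d,e,f}  = {b,c,d,f} ∪ {c,d,e,f}
  [14 total]
Pass 2 adds 12:
  {a}  = Ω∖{b,c,d,e,f}
  {b}  = Ω∖{a,c,d,e,f}
  {e}  = Ω∖{a,b,c,d,f}
  {a,b,c}  = {a,b} ∪ {c}
  {a,b,e}  = {a,b} ∪ {a,e}
  {a,b,f}  = {a,b} ∪ {a,f}
  {a,c,e}  = {c} ∪ {a,e}
  {a,e,f}  = {a,f} ∪ {a,e}
  {b,d,e}  = Ω∖{a,c,f}
  {a,b,c,f}  = {a,b} ∪ {a,c,f}
  {a,c,e,f}  = {a,c,f} ∪ {a,e}
  {a,b,c,d,e}  = {a,b} ∪ {b,c,d,e}
  [26 total]
Pass 3 adds 16:
  {f}  = Ω∖{a,b,c,d,e}
  {a,c}  = {c} ∪ {a}
  {b,c}  = {b} ∪ {c}
  {b,d}  = Ω∖{a,c,e,f}
  {b,e}  = {b} ∪ {e}
  {c,e}  = {e} ∪ {c}
  {d,e}  = Ω∖{a,b,c,f}
  {b,c,d}  = Ω∖{a,e,f}
  {b,d,f}  = Ω∖{a,c,e}
  {c,d,e}  = Ω∖{a,b,f}
  {c,d,f}  = Ω∖{a,b,e}
  {d,e,f}  = Ω∖{a,b,c}
  {a,b,c,e}  = {a,c,e} ∪ {b}
  {a,b,d,e}  = {a,e} ∪ {b,d,e}
  {a,b,e,f}  = {a,f} ∪ {a,b,e}
  {a,b,c,e,f}  = {a,c,f} ∪ {a,b,e}
  [42 total]
Pass 4. New:
  {d}  = Ω∖{a,b,c,e,f}
  {b,f}  = {b} ∪ {f}
  {c,d}  = Ω∖{a,b,e,f}
  {c,f}  = Ω∖{a,b,d,e}
  {d,f}  = Ω∖{a,b,c,e}
  {e,f}  = {f} ∪ {e}
  {a,b,d}  = {a,b} ∪ {b,d}
  {a,d,e}  = {d,e} ∪ {a}
  {b,c,e}  = {b} ∪ {c,e}
  {b,c,f}  = {b,c} ∪ {f}
  {b,e,f}  = {b,e} ∪ {f}
  {c,e,f}  = {c,e} ∪ {f}
  {a,b,c,d}  = {a,c} ∪ {b,c,d}
  {a,b,d,f}  = Ω∖{c,e}
  {a,c,d,e}  = {a,c,e} ∪ {d,e}
  {a,c,d,f}  = Ω∖{b,e}
  {a,d,e,f}  = Ω∖{b,c}
  {b,d,e,f}  = Ω∖{a,c}
  [60 total]
Pass 5: 4 new —
  {a,d}  = {d} ∪ {a}
  {a,c,d}  = Ω∖{b,e,f}
  {a,d,f}  = Ω∖{b,c,e}
  {b,c,e,f}  = {b,e} ∪ {b,c,f}
  [64 total]
Pass 6 adds nothing — fixpoint reached.

Therefore σ(ℰ) = { ∅, {a}, {b}, {c}, {d}, {e}, {f}, {a,b}, {a,c}, {a,d}, {a,e}, {a,f}, {b,c}, {b,d}, {b,e}, {b,f}, {c,d}, {c,e}, {c,f}, {d,e}, {d,f}, {e,f}, {a,b,c}, {a,b,d}, {a,b,e}, {a,b,f}, {a,c,d}, {a,c,e}, {a,c,f}, {a,d,e}, {a,d,f}, {a,e,f}, {b,c,d}, {b,c,e}, {b,c,f}, {b,d,e}, {b,d,f}, {b,e,f}, {c,d,e}, {c,d,f}, {c,e,f}, {d,e,f}, {a,b,c,d}, {a,b,c,e}, {a,b,c,f}, {a,b,d,e}, {a,b,d,f}, {a,b,e,f}, {a,c,d,e}, {a,c,d,f}, {a,c,e,f}, {a,d,e,f}, {b,c,d,e}, {b,c,d,f}, {b,c,e,f}, {b,d,e,f}, {c,d,e,f}, {a,b,c,d,e}, {a,b,c,d,f}, {a,b,c,e,f}, {a,b,d,e,f}, {a,c,d,e,f}, {b,c,d,e,f}, Ω } (|σ(ℰ)| = 64).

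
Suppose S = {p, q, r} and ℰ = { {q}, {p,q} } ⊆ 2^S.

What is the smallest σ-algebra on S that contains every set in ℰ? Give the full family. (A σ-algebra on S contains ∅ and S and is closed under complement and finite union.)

|σ(ℰ)| = 8.  σ(ℰ) = { ∅, {p}, {q}, {r}, {p,q}, {p,r}, {q,r}, S }

Derivation:
Seed the family with ℰ together with ∅ and S: { ∅, {q}, {p,q}, S }.
Step 1: +2 →
  {r}  = ᶜ of {p,q}
  {p,r}  = ᶜ of {q}
  (now 6)
Step 2 (1 new):
  {q,r}  = {r} ∪ {q}
  (now 7)
Step 3 adds 1:
  {p}  = ᶜ of {q,r}
  (now 8)
After Step 4 the family is unchanged; done.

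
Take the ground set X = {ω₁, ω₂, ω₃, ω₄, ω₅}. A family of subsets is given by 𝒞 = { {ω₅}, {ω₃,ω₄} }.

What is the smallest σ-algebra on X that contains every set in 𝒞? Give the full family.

Start: 𝒞 ∪ {∅, X} = { ∅, {ω₅}, {ω₃,ω₄}, X }.
Step 1 (3 new):
  {ω₁,ω₂,ω₅}  = X∖{ω₃,ω₄}
  {ω₃,ω₄,ω₅}  = {ω₃,ω₄} ∪ {ω₅}
  {ω₁,ω₂,ω₃,ω₄}  = X∖{ω₅}
  (now 7)
Step 2. New:
  {ω₁,ω₂}  = X∖{ω₃,ω₄,ω₅}
  (now 8)
Step 3: already closed under ᶜ and ∪.

|σ(𝒞)| = 8.  σ(𝒞) = { ∅, {ω₅}, {ω₁,ω₂}, {ω₃,ω₄}, {ω₁,ω₂,ω₅}, {ω₃,ω₄,ω₅}, {ω₁,ω₂,ω₃,ω₄}, X }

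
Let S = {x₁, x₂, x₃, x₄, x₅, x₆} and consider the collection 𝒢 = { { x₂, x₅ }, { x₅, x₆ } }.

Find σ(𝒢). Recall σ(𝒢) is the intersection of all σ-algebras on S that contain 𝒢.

Answer: σ(𝒢) = { {}, { x₂ }, { x₅ }, { x₆ }, { x₂, x₅ }, { x₂, x₆ }, { x₅, x₆ }, { x₁, x₃, x₄ }, { x₂, x₅, x₆ }, { x₁, x₂, x₃, x₄ }, { x₁, x₃, x₄, x₅ }, { x₁, x₃, x₄, x₆ }, { x₁, x₂, x₃, x₄, x₅ }, { x₁, x₂, x₃, x₄, x₆ }, { x₁, x₃, x₄, x₅, x₆ }, S }

Working:
Take S₀ = 𝒢 ∪ {∅, S} = { {}, { x₂, x₅ }, { x₅, x₆ }, S }.
Pass 1. New:
  { x₂, x₅, x₆ }  = { x₂, x₅ } ∪ { x₅, x₆ }
  { x₁, x₂, x₃, x₄ }  = complement { x₅, x₆ }
  { x₁, x₃, x₄, x₆ }  = complement { x₂, x₅ }
  (now 7)
Pass 2 adds 4:
  { x₁, x₃, x₄ }  = complement { x₂, x₅, x₆ }
  { x₁, x₂, x₃, x₄, x₅ }  = { x₂, x₅ } ∪ { x₁, x₂, x₃, x₄ }
  { x₁, x₂, x₃, x₄, x₆ }  = { x₁, x₃, x₄, x₆ } ∪ { x₁, x₂, x₃, x₄ }
  { x₁, x₃, x₄, x₅, x₆ }  = { x₅, x₆ } ∪ { x₁, x₃, x₄, x₆ }
  (now 11)
Pass 3: +3 →
  { x₂ }  = complement { x₁, x₃, x₄, x₅, x₆ }
  { x₅ }  = complement { x₁, x₂, x₃, x₄, x₆ }
  { x₆ }  = complement { x₁, x₂, x₃, x₄, x₅ }
  (now 14)
Pass 4: +2 →
  { x₂, x₆ }  = { x₂ } ∪ { x₆ }
  { x₁, x₃, x₄, x₅ }  = { x₁, x₃, x₄ } ∪ { x₅ }
  (now 16)
After Pass 5 the family is unchanged; done.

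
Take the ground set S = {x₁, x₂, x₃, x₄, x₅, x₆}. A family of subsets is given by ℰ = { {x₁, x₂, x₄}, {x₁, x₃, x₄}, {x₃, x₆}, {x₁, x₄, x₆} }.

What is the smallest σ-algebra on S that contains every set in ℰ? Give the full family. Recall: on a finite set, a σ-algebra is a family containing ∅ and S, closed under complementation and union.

Start: ℰ ∪ {∅, S} = { {}, {x₃, x₆}, {x₁, x₂, x₄}, {x₁, x₃, x₄}, {x₁, x₄, x₆}, S }.
Round 1. New:
  {x₂, x₃, x₅}  = ᶜ of {x₁, x₄, x₆}
  {x₂, x₅, x₆}  = ᶜ of {x₁, x₃, x₄}
  {x₃, x₅, x₆}  = ᶜ of {x₁, x₂, x₄}
  {x₁, x₂, x₃, x₄}  = {x₁, x₃, x₄} ∪ {x₁, x₂, x₄}
  {x₁, x₂, x₄, x₅}  = ᶜ of {x₃, x₆}
  {x₁, x₂, x₄, x₆}  = {x₁, x₄, x₆} ∪ {x₁, x₂, x₄}
  {x₁, x₃, x₄, x₆}  = {x₁, x₃, x₄} ∪ {x₃, x₆}
  {x₁, x₂, x₃, x₄, x₆}  = {x₃, x₆} ∪ {x₁, x₂, x₄}
  |family| = 14
Round 2 (8 new):
  {x₅}  = ᶜ of {x₁, x₂, x₃, x₄, x₆}
  {x₂, x₅}  = ᶜ of {x₁, x₃, x₄, x₆}
  {x₃, x₅}  = ᶜ of {x₁, x₂, x₄, x₆}
  {x₅, x₆}  = ᶜ of {x₁, x₂, x₃, x₄}
  {x₂, x₃, x₅, x₆}  = {x₂, x₅, x₆} ∪ {x₂, x₃, x₅}
  {x₁, x₂, x₃, x₄, x₅}  = {x₁, x₂, x₄, x₅} ∪ {x₁, x₃, x₄}
  {x₁, x₂, x₄, x₅, x₆}  = {x₁, x₂, x₄, x₆} ∪ {x₂, x₅, x₆}
  {x₁, x₃, x₄, x₅, x₆}  = {x₁, x₄, x₆} ∪ {x₃, x₅, x₆}
  |family| = 22
Round 3: 6 new —
  {x₂}  = ᶜ of {x₁, x₃, x₄, x₅, x₆}
  {x₃}  = ᶜ of {x₁, x₂, x₄, x₅, x₆}
  {x₆}  = ᶜ of {x₁, x₂, x₃, x₄, x₅}
  {x₁, x₄}  = ᶜ of {x₂, x₃, x₅, x₆}
  {x₁, x₃, x₄, x₅}  = {x₁, x₃, x₄} ∪ {x₃, x₅}
  {x₁, x₄, x₅, x₆}  = {x₅, x₆} ∪ {x₁, x₄, x₆}
  |family| = 28
Round 4: 4 new —
  {x₂, x₃}  = ᶜ of {x₁, x₄, x₅, x₆}
  {x₂, x₆}  = ᶜ of {x₁, x₃, x₄, x₅}
  {x₁, x₄, x₅}  = {x₅} ∪ {x₁, x₄}
  {x₂, x₃, x₆}  = {x₂} ∪ {x₃, x₆}
  |family| = 32
After Round 5 the family is unchanged; done.

|σ(ℰ)| = 32.  σ(ℰ) = { {}, {x₂}, {x₃}, {x₅}, {x₆}, {x₁, x₄}, {x₂, x₃}, {x₂, x₅}, {x₂, x₆}, {x₃, x₅}, {x₃, x₆}, {x₅, x₆}, {x₁, x₂, x₄}, {x₁, x₃, x₄}, {x₁, x₄, x₅}, {x₁, x₄, x₆}, {x₂, x₃, x₅}, {x₂, x₃, x₆}, {x₂, x₅, x₆}, {x₃, x₅, x₆}, {x₁, x₂, x₃, x₄}, {x₁, x₂, x₄, x₅}, {x₁, x₂, x₄, x₆}, {x₁, x₃, x₄, x₅}, {x₁, x₃, x₄, x₆}, {x₁, x₄, x₅, x₆}, {x₂, x₃, x₅, x₆}, {x₁, x₂, x₃, x₄, x₅}, {x₁, x₂, x₃, x₄, x₆}, {x₁, x₂, x₄, x₅, x₆}, {x₁, x₃, x₄, x₅, x₆}, S }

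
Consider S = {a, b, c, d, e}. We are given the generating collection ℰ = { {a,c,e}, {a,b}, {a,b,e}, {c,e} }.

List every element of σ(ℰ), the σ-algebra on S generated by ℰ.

Start: ℰ ∪ {∅, S} = { {}, {a,b}, {c,e}, {a,b,e}, {a,c,e}, S }.
Round 1 (5 new):
  {b,d}  = complement {a,c,e}
  {c,d}  = complement {a,b,e}
  {a,b,d}  = complement {c,e}
  {c,d,e}  = complement {a,b}
  {a,b,c,e}  = {a,b,e} ∪ {a,c,e}
  — 11 sets.
Round 2: +6 →
  {d}  = complement {a,b,c,e}
  {b,c,d}  = {c,d} ∪ {b,d}
  {a,b,c,d}  = {c,d} ∪ {a,b}
  {a,b,d,e}  = {a,b,d} ∪ {a,b,e}
  {a,c,d,e}  = {c,d,e} ∪ {a,c,e}
  {b,c,d,e}  = {c,d,e} ∪ {b,d}
  — 17 sets.
Round 3 adds 5:
  {a}  = complement {b,c,d,e}
  {b}  = complement {a,c,d,e}
  {c}  = complement {a,b,d,e}
  {e}  = complement {a,b,c,d}
  {a,e}  = complement {b,c,d}
  — 22 sets.
Round 4: +10 →
  {a,c}  = {c} ∪ {a}
  {a,d}  = {d} ∪ {a}
  {b,c}  = {b} ∪ {c}
  {b,e}  = {b} ∪ {e}
  {d,e}  = {e} ∪ {d}
  {a,b,c}  = {a,b} ∪ {c}
  {a,c,d}  = {c,d} ∪ {a}
  {a,d,e}  = {a,e} ∪ {d}
  {b,c,e}  = {b} ∪ {c,e}
  {b,d,e}  = {e} ∪ {b,d}
  — 32 sets.
Round 5: stable.

|σ(ℰ)| = 32.  σ(ℰ) = { {}, {a}, {b}, {c}, {d}, {e}, {a,b}, {a,c}, {a,d}, {a,e}, {b,c}, {b,d}, {b,e}, {c,d}, {c,e}, {d,e}, {a,b,c}, {a,b,d}, {a,b,e}, {a,c,d}, {a,c,e}, {a,d,e}, {b,c,d}, {b,c,e}, {b,d,e}, {c,d,e}, {a,b,c,d}, {a,b,c,e}, {a,b,d,e}, {a,c,d,e}, {b,c,d,e}, S }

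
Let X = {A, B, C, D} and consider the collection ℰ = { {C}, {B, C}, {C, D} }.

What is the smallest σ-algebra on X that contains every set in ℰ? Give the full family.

|σ(ℰ)| = 16.  σ(ℰ) = { {}, {A}, {B}, {C}, {D}, {A, B}, {A, C}, {A, D}, {B, C}, {B, D}, {C, D}, {A, B, C}, {A, B, D}, {A, C, D}, {B, C, D}, X }

Trace:
Take S₀ = ℰ ∪ {∅, X} = { {}, {C}, {B, C}, {C, D}, X }.
Step 1. New:
  {A, B}  = X∖{C, D}
  {A, D}  = X∖{B, C}
  {A, B, D}  = X∖{C}
  {B, C, D}  = {C, D} ∪ {B, C}
  (now 9)
Step 2. New:
  {A}  = X∖{B, C, D}
  {A, B, C}  = {A, B} ∪ {C}
  {A, C, D}  = {C, D} ∪ {A, D}
  (now 12)
Step 3: +3 →
  {B}  = X∖{A, C, D}
  {D}  = X∖{A, B, C}
  {A, C}  = {C} ∪ {A}
  (now 15)
Step 4: 1 new —
  {B, D}  = X∖{A, C}
  (now 16)
Step 5: closed — nothing new.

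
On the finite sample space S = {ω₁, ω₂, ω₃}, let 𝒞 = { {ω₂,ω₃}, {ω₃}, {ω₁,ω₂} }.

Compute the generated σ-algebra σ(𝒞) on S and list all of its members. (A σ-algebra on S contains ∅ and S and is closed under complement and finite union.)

Answer: σ(𝒞) = { {}, {ω₁}, {ω₂}, {ω₃}, {ω₁,ω₂}, {ω₁,ω₃}, {ω₂,ω₃}, S }

Trace:
Seed the family with 𝒞 together with ∅ and S: { {}, {ω₃}, {ω₁,ω₂}, {ω₂,ω₃}, S }.
Round 1 (1 new):
  {ω₁}  = complement {ω₂,ω₃}
  — 6 sets.
Round 2 adds 1:
  {ω₁,ω₃}  = {ω₃} ∪ {ω₁}
  — 7 sets.
Round 3: +1 →
  {ω₂}  = complement {ω₁,ω₃}
  — 8 sets.
Round 4: already closed under ᶜ and ∪.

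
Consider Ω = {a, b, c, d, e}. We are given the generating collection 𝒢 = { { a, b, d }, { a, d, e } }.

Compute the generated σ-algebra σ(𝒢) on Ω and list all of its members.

Answer: σ(𝒢) = { {  }, { b }, { c }, { e }, { a, d }, { b, c }, { b, e }, { c, e }, { a, b, d }, { a, c, d }, { a, d, e }, { b, c, e }, { a, b, c, d }, { a, b, d, e }, { a, c, d, e }, Ω }

Check:
Take S₀ = 𝒢 ∪ {∅, Ω} = { {  }, { a, b, d }, { a, d, e }, Ω }.
Iteration 1: 3 new —
  { b, c }  = Ω∖{ a, d, e }
  { c, e }  = Ω∖{ a, b, d }
  { a, b, d, e }  = { a, b, d } ∪ { a, d, e }
  [7 total]
Iteration 2 (4 new):
  { c }  = Ω∖{ a, b, d, e }
  { b, c, e }  = { b, c } ∪ { c, e }
  { a, b, c, d }  = { b, c } ∪ { a, b, d }
  { a, c, d, e }  = { a, d, e } ∪ { c, e }
  [11 total]
Iteration 3: +3 →
  { b }  = Ω∖{ a, c, d, e }
  { e }  = Ω∖{ a, b, c, d }
  { a, d }  = Ω∖{ b, c, e }
  [14 total]
Iteration 4: +2 →
  { b, e }  = { b } ∪ { e }
  { a, c, d }  = { c } ∪ { a, d }
  [16 total]
After Iteration 5 the family is unchanged; done.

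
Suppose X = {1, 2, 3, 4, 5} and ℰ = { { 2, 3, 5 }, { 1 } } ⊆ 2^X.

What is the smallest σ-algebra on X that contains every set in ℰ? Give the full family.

σ(ℰ) = { {}, { 1 }, { 4 }, { 1, 4 }, { 2, 3, 5 }, { 1, 2, 3, 5 }, { 2, 3, 4, 5 }, X }

Working:
Initial family (4 sets): { {}, { 1 }, { 2, 3, 5 }, X }.
Iteration 1. New:
  { 1, 4 }  = ᶜ of { 2, 3, 5 }
  { 1, 2, 3, 5 }  = { 1 } ∪ { 2, 3, 5 }
  { 2, 3, 4, 5 }  = ᶜ of { 1 }
  [7 total]
Iteration 2: +1 →
  { 4 }  = ᶜ of { 1, 2, 3, 5 }
  [8 total]
Iteration 3 adds nothing — fixpoint reached.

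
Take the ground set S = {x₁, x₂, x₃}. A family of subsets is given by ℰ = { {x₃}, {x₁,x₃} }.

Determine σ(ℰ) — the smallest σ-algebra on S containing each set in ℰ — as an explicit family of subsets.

Answer: σ(ℰ) = { ∅, {x₁}, {x₂}, {x₃}, {x₁,x₂}, {x₁,x₃}, {x₂,x₃}, S }

Check:
Begin from { ∅, {x₃}, {x₁,x₃}, S } (that is, ℰ plus ∅ and S).
Round 1 adds 2:
  {x₂}  = {x₁,x₃}ᶜ
  {x₁,x₂}  = {x₃}ᶜ
Round 2: 1 new —
  {x₂,x₃}  = {x₃} ∪ {x₂}
Round 3 (1 new):
  {x₁}  = {x₂,x₃}ᶜ
Round 4: stable.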